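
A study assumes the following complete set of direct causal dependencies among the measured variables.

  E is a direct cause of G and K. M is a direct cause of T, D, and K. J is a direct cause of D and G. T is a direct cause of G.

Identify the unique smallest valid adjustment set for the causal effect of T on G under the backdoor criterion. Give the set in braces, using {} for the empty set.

Variables eligible for adjustment (non-descendants of T, excluding T and G): {D, E, J, K, M}.
Backdoor paths from T to G:
  P1: T <- M -> D <- J -> G
  P2: T <- M -> K <- E -> G
Each backdoor path contains an unconditioned collider, so every path is already blocked with the empty conditioning set:
  P1: blocked at collider D (neither it nor any descendant is in the conditioning set).
  P2: blocked at collider K (neither it nor any descendant is in the conditioning set).
The empty set is therefore the unique smallest valid set.

{}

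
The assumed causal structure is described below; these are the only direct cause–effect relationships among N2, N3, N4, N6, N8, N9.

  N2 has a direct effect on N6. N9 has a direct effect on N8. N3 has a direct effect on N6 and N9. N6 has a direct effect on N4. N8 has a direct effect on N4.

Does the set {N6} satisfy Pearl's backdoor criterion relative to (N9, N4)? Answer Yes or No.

Yes

Backdoor paths from N9 to N4 (paths whose first edge points into N9):
  P1: N9 <- N3 -> N6 -> N4
Condition 1 (no descendant of N9 in the set): holds — descendants of N9 are {N4, N8}; none are in {N6}.
Condition 2 (every backdoor path blocked by {N6}):
  P1: blocked at chain node N6 ∈ conditioning set.
{N6} satisfies the backdoor criterion.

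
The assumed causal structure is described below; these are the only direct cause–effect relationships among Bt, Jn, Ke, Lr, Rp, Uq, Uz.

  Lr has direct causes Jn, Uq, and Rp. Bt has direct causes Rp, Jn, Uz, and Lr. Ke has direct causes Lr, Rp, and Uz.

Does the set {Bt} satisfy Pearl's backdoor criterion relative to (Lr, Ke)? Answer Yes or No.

No

Backdoor paths from Lr to Ke (paths whose first edge points into Lr):
  P1: Lr <- Jn -> Bt <- Rp -> Ke
  P2: Lr <- Jn -> Bt <- Uz -> Ke
  P3: Lr <- Rp -> Bt <- Uz -> Ke
  P4: Lr <- Rp -> Ke
Condition 1 (no descendant of Lr in the set): FAILS — Bt is a descendant of Lr.
Condition 2 (every backdoor path blocked by {Bt}):
  P1: open — collider(s) Bt are conditioned on (or have a conditioned descendant) and no non-collider on the path is in the set.
  P2: open — collider(s) Bt are conditioned on (or have a conditioned descendant) and no non-collider on the path is in the set.
  P3: open — collider(s) Bt are conditioned on (or have a conditioned descendant) and no non-collider on the path is in the set.
  P4: open — no interior node is in the conditioning set.
{Bt} does not satisfy the backdoor criterion.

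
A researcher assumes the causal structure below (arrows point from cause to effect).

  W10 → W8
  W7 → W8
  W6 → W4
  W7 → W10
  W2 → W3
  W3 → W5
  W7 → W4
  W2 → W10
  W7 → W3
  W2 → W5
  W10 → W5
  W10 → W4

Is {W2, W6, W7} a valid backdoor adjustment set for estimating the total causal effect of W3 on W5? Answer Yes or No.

Yes

Backdoor paths from W3 to W5 (paths whose first edge points into W3):
  P1: W3 <- W2 -> W10 -> W5
  P2: W3 <- W2 -> W5
  P3: W3 <- W7 -> W10 <- W2 -> W5
  P4: W3 <- W7 -> W10 -> W5
  P5: W3 <- W7 -> W8 <- W10 <- W2 -> W5
  P6: W3 <- W7 -> W8 <- W10 -> W5
  P7: W3 <- W7 -> W4 <- W10 <- W2 -> W5
  P8: W3 <- W7 -> W4 <- W10 -> W5
Condition 1 (no descendant of W3 in the set): holds — descendants of W3 are {W5}; none are in {W2, W6, W7}.
Condition 2 (every backdoor path blocked by {W2, W6, W7}):
  P1: blocked at fork node W2 ∈ conditioning set.
  P2: blocked at fork node W2 ∈ conditioning set.
  P3: blocked at fork node W7 ∈ conditioning set.
  P4: blocked at fork node W7 ∈ conditioning set.
  P5: blocked at fork node W7 ∈ conditioning set.
  P6: blocked at fork node W7 ∈ conditioning set.
  P7: blocked at fork node W7 ∈ conditioning set.
  P8: blocked at fork node W7 ∈ conditioning set.
{W2, W6, W7} satisfies the backdoor criterion.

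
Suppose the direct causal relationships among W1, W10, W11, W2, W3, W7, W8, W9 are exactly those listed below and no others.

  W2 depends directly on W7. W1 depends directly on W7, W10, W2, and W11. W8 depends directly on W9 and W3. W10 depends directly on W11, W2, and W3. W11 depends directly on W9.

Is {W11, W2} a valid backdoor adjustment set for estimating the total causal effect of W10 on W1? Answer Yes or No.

Yes

Backdoor paths from W10 to W1 (paths whose first edge points into W10):
  P1: W10 <- W3 -> W8 <- W9 -> W11 -> W1
  P2: W10 <- W2 <- W7 -> W1
  P3: W10 <- W2 -> W1
  P4: W10 <- W11 -> W1
Condition 1 (no descendant of W10 in the set): holds — descendants of W10 are {W1}; none are in {W11, W2}.
Condition 2 (every backdoor path blocked by {W11, W2}):
  P1: blocked at collider W8 (neither it nor any descendant is in the conditioning set).
  P2: blocked at chain node W2 ∈ conditioning set.
  P3: blocked at fork node W2 ∈ conditioning set.
  P4: blocked at fork node W11 ∈ conditioning set.
{W11, W2} satisfies the backdoor criterion.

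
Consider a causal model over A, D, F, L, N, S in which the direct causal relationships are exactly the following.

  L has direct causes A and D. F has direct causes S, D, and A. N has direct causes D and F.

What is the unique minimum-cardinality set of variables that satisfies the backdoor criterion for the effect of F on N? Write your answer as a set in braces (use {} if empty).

{D}

Variables eligible for adjustment (non-descendants of F, excluding F and N): {A, D, L, S}.
Backdoor paths from F to N:
  P1: F <- A -> L <- D -> N
  P2: F <- D -> N
The empty set is not sufficient: P2 (F <- D -> N) has no collider blocking it and no conditioned non-collider, so it is open.
Try {D}:
  P1: blocked at collider L (neither it nor any descendant is in the conditioning set).
  P2: blocked at fork node D ∈ conditioning set.
{D} contains no descendant of F and blocks every backdoor path.
No other singleton works — e.g. {A} leaves P2 open — so {D} is the unique smallest valid adjustment set.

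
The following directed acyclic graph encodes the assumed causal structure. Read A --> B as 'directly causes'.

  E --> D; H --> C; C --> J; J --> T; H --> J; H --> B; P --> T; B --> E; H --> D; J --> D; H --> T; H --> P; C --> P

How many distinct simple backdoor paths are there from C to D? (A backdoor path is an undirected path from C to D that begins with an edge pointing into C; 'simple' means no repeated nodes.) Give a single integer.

5

A backdoor path from C to D is any simple undirected path whose first edge points into C (i.e. leaves C via a parent).
Parents of C: {H}.
Enumerating:
  P1: C <- H -> B -> E -> D
  P2: C <- H -> J -> D
  P3: C <- H -> P -> T <- J -> D
  P4: C <- H -> T <- J -> D
  P5: C <- H -> D
That exhausts the simple backdoor paths. Count: 5.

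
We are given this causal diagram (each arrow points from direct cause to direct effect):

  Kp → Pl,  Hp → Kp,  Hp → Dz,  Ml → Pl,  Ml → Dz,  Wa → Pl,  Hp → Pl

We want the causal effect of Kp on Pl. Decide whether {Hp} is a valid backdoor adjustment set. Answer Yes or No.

Yes

Backdoor paths from Kp to Pl (paths whose first edge points into Kp):
  P1: Kp <- Hp -> Dz <- Ml -> Pl
  P2: Kp <- Hp -> Pl
Condition 1 (no descendant of Kp in the set): holds — descendants of Kp are {Pl}; none are in {Hp}.
Condition 2 (every backdoor path blocked by {Hp}):
  P1: blocked at fork node Hp ∈ conditioning set.
  P2: blocked at fork node Hp ∈ conditioning set.
{Hp} satisfies the backdoor criterion.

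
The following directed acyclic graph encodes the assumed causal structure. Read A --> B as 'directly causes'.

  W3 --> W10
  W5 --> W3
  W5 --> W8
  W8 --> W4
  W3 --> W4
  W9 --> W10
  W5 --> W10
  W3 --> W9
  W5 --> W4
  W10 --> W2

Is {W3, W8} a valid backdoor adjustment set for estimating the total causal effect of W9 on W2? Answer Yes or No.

Backdoor paths from W9 to W2 (paths whose first edge points into W9):
  P1: W9 <- W3 <- W5 -> W10 -> W2
  P2: W9 <- W3 -> W10 -> W2
  P3: W9 <- W3 -> W4 <- W5 -> W10 -> W2
  P4: W9 <- W3 -> W4 <- W8 <- W5 -> W10 -> W2
Condition 1 (no descendant of W9 in the set): holds — descendants of W9 are {W10, W2}; none are in {W3, W8}.
Condition 2 (every backdoor path blocked by {W3, W8}):
  P1: blocked at chain node W3 ∈ conditioning set.
  P2: blocked at fork node W3 ∈ conditioning set.
  P3: blocked at fork node W3 ∈ conditioning set.
  P4: blocked at fork node W3 ∈ conditioning set.
{W3, W8} satisfies the backdoor criterion.

Yes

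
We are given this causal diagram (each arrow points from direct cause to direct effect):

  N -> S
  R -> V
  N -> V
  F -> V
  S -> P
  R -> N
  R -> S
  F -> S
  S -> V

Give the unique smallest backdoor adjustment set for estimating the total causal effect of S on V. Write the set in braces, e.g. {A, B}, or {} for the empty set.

{F, N, R}

Variables eligible for adjustment (non-descendants of S, excluding S and V): {F, N, R}.
Backdoor paths from S to V:
  P1: S <- F -> V
  P2: S <- R -> N -> V
  P3: S <- R -> V
  P4: S <- N <- R -> V
  P5: S <- N -> V
The empty set is not sufficient: P1 (S <- F -> V) has no collider blocking it and no conditioned non-collider, so it is open.
Try {F, N, R}:
  P1: blocked at fork node F ∈ conditioning set.
  P2: blocked at fork node R ∈ conditioning set.
  P3: blocked at fork node R ∈ conditioning set.
  P4: blocked at chain node N ∈ conditioning set.
  P5: blocked at fork node N ∈ conditioning set.
{F, N, R} contains no descendant of S and blocks every backdoor path.
Every element of {F, N, R} is needed (dropping F leaves P1 open; dropping N leaves P5 open; dropping R leaves P3 open), so no proper subset is valid.
Among all size-3 subsets of the eligible variables, only {F, N, R} blocks every backdoor path, so it is the unique smallest valid adjustment set.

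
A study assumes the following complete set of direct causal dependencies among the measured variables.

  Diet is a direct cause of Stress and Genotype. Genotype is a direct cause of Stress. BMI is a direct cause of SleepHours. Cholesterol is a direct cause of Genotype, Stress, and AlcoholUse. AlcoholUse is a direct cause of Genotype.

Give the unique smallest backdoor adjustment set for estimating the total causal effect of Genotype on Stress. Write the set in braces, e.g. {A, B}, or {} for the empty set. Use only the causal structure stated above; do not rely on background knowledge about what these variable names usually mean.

Variables eligible for adjustment (non-descendants of Genotype, excluding Genotype and Stress): {AlcoholUse, BMI, Cholesterol, Diet, SleepHours}.
Backdoor paths from Genotype to Stress:
  P1: Genotype <- Cholesterol -> Stress
  P2: Genotype <- AlcoholUse <- Cholesterol -> Stress
  P3: Genotype <- Diet -> Stress
The empty set is not sufficient: P1 (Genotype <- Cholesterol -> Stress) has no collider blocking it and no conditioned non-collider, so it is open.
Try {Cholesterol, Diet}:
  P1: blocked at fork node Cholesterol ∈ conditioning set.
  P2: blocked at fork node Cholesterol ∈ conditioning set.
  P3: blocked at fork node Diet ∈ conditioning set.
{Cholesterol, Diet} contains no descendant of Genotype and blocks every backdoor path.
Every element of {Cholesterol, Diet} is needed (dropping Cholesterol leaves P1 open; dropping Diet leaves P3 open), so no proper subset is valid.
Among all size-2 subsets of the eligible variables, only {Cholesterol, Diet} blocks every backdoor path, so it is the unique smallest valid adjustment set.

{Cholesterol, Diet}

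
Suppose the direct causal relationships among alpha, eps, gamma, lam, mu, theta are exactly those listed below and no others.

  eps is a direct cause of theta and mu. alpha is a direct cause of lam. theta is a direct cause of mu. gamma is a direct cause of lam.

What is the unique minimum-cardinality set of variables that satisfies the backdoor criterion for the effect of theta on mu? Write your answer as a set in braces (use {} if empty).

{eps}

Variables eligible for adjustment (non-descendants of theta, excluding theta and mu): {alpha, eps, gamma, lam}.
Backdoor paths from theta to mu:
  P1: theta <- eps -> mu
The empty set is not sufficient: P1 (theta <- eps -> mu) has no collider blocking it and no conditioned non-collider, so it is open.
Try {eps}:
  P1: blocked at fork node eps ∈ conditioning set.
{eps} contains no descendant of theta and blocks every backdoor path.
No other singleton works — e.g. {alpha} leaves P1 open — so {eps} is the unique smallest valid adjustment set.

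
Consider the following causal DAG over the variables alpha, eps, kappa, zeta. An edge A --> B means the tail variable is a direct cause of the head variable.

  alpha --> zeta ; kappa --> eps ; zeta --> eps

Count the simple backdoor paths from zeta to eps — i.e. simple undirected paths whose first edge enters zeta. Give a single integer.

0

A backdoor path from zeta to eps is any simple undirected path whose first edge points into zeta (i.e. leaves zeta via a parent).
Parents of zeta: {alpha}.
No simple path from any parent of zeta reaches eps without revisiting zeta, so there are no backdoor paths.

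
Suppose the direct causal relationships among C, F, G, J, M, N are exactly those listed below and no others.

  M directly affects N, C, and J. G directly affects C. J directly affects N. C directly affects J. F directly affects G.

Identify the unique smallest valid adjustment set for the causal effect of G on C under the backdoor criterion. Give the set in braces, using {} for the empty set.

Variables eligible for adjustment (non-descendants of G, excluding G and C): {F, M}.
Backdoor paths from G to C:
  (none)
With no backdoor paths the empty set already satisfies the criterion, and it is trivially minimal.

{}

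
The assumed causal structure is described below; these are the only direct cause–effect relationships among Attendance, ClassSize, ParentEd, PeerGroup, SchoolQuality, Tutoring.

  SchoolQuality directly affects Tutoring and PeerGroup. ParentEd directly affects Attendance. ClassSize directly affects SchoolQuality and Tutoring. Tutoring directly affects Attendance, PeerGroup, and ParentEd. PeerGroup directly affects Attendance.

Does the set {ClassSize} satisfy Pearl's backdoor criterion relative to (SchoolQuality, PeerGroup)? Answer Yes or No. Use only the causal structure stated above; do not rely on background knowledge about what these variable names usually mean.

Backdoor paths from SchoolQuality to PeerGroup (paths whose first edge points into SchoolQuality):
  P1: SchoolQuality <- ClassSize -> Tutoring -> PeerGroup
  P2: SchoolQuality <- ClassSize -> Tutoring -> ParentEd -> Attendance <- PeerGroup
  P3: SchoolQuality <- ClassSize -> Tutoring -> Attendance <- PeerGroup
Condition 1 (no descendant of SchoolQuality in the set): holds — descendants of SchoolQuality are {Attendance, ParentEd, PeerGroup, Tutoring}; none are in {ClassSize}.
Condition 2 (every backdoor path blocked by {ClassSize}):
  P1: blocked at fork node ClassSize ∈ conditioning set.
  P2: blocked at fork node ClassSize ∈ conditioning set.
  P3: blocked at fork node ClassSize ∈ conditioning set.
{ClassSize} satisfies the backdoor criterion.

Yes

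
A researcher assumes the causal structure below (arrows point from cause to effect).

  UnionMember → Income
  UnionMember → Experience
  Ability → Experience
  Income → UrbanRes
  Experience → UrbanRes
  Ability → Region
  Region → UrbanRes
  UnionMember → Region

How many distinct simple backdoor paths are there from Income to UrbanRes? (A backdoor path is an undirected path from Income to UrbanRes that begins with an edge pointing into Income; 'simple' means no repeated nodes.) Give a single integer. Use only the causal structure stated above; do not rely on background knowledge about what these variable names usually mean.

A backdoor path from Income to UrbanRes is any simple undirected path whose first edge points into Income (i.e. leaves Income via a parent).
Parents of Income: {UnionMember}.
Enumerating:
  P1: Income <- UnionMember -> Region <- Ability -> Experience -> UrbanRes
  P2: Income <- UnionMember -> Region -> UrbanRes
  P3: Income <- UnionMember -> Experience <- Ability -> Region -> UrbanRes
  P4: Income <- UnionMember -> Experience -> UrbanRes
That exhausts the simple backdoor paths. Count: 4.

4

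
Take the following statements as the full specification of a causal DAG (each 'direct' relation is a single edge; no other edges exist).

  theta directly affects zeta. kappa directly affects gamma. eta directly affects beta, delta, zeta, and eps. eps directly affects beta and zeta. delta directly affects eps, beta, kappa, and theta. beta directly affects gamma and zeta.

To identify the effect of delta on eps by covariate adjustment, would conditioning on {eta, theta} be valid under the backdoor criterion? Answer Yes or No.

No

Backdoor paths from delta to eps (paths whose first edge points into delta):
  P1: delta <- eta -> eps
  P2: delta <- eta -> beta <- eps
  P3: delta <- eta -> beta -> zeta <- eps
  P4: delta <- eta -> zeta <- eps
  P5: delta <- eta -> zeta <- beta <- eps
Condition 1 (no descendant of delta in the set): FAILS — theta is a descendant of delta.
Condition 2 (every backdoor path blocked by {eta, theta}):
  P1: blocked at fork node eta ∈ conditioning set.
  P2: blocked at fork node eta ∈ conditioning set.
  P3: blocked at fork node eta ∈ conditioning set.
  P4: blocked at fork node eta ∈ conditioning set.
  P5: blocked at fork node eta ∈ conditioning set.
{eta, theta} does not satisfy the backdoor criterion.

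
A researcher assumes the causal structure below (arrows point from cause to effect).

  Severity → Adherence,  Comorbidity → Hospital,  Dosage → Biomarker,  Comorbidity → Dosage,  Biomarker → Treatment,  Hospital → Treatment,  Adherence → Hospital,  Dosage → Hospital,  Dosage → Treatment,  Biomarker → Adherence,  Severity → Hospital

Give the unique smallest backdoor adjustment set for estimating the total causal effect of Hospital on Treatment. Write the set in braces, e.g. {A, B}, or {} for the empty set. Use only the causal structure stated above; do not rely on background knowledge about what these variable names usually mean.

{Biomarker, Dosage}

Variables eligible for adjustment (non-descendants of Hospital, excluding Hospital and Treatment): {Adherence, Biomarker, Comorbidity, Dosage, Severity}.
Backdoor paths from Hospital to Treatment:
  P1: Hospital <- Comorbidity -> Dosage -> Biomarker -> Treatment
  P2: Hospital <- Comorbidity -> Dosage -> Treatment
  P3: Hospital <- Severity -> Adherence <- Biomarker <- Dosage -> Treatment
  P4: Hospital <- Severity -> Adherence <- Biomarker -> Treatment
  P5: Hospital <- Dosage -> Biomarker -> Treatment
  P6: Hospital <- Dosage -> Treatment
  P7: Hospital <- Adherence <- Biomarker <- Dosage -> Treatment
  P8: Hospital <- Adherence <- Biomarker -> Treatment
The empty set is not sufficient: P1 (Hospital <- Comorbidity -> Dosage -> Biomarker -> Treatment) has no collider blocking it and no conditioned non-collider, so it is open.
Try {Biomarker, Dosage}:
  P1: blocked at chain node Dosage ∈ conditioning set.
  P2: blocked at chain node Dosage ∈ conditioning set.
  P3: blocked at collider Adherence (neither it nor any descendant is in the conditioning set).
  P4: blocked at collider Adherence (neither it nor any descendant is in the conditioning set).
  P5: blocked at fork node Dosage ∈ conditioning set.
  P6: blocked at fork node Dosage ∈ conditioning set.
  P7: blocked at chain node Biomarker ∈ conditioning set.
  P8: blocked at fork node Biomarker ∈ conditioning set.
{Biomarker, Dosage} contains no descendant of Hospital and blocks every backdoor path.
Every element of {Biomarker, Dosage} is needed (dropping Biomarker leaves P8 open; dropping Dosage leaves P2 open), so no proper subset is valid.
Among all size-2 subsets of the eligible variables, only {Biomarker, Dosage} blocks every backdoor path, so it is the unique smallest valid adjustment set.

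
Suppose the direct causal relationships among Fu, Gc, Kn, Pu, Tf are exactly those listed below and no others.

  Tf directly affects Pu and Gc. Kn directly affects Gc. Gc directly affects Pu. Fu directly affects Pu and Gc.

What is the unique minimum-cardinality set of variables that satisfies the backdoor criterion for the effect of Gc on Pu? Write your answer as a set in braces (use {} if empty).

{Fu, Tf}

Variables eligible for adjustment (non-descendants of Gc, excluding Gc and Pu): {Fu, Kn, Tf}.
Backdoor paths from Gc to Pu:
  P1: Gc <- Fu -> Pu
  P2: Gc <- Tf -> Pu
The empty set is not sufficient: P1 (Gc <- Fu -> Pu) has no collider blocking it and no conditioned non-collider, so it is open.
Try {Fu, Tf}:
  P1: blocked at fork node Fu ∈ conditioning set.
  P2: blocked at fork node Tf ∈ conditioning set.
{Fu, Tf} contains no descendant of Gc and blocks every backdoor path.
Every element of {Fu, Tf} is needed (dropping Fu leaves P1 open; dropping Tf leaves P2 open), so no proper subset is valid.
Among all size-2 subsets of the eligible variables, only {Fu, Tf} blocks every backdoor path, so it is the unique smallest valid adjustment set.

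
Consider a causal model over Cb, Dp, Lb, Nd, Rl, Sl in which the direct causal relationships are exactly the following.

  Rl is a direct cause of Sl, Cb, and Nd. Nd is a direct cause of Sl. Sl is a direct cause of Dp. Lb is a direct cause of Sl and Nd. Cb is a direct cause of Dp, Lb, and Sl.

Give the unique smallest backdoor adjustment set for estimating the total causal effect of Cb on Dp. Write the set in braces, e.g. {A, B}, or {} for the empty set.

Variables eligible for adjustment (non-descendants of Cb, excluding Cb and Dp): {Rl}.
Backdoor paths from Cb to Dp:
  P1: Cb <- Rl -> Nd <- Lb -> Sl -> Dp
  P2: Cb <- Rl -> Nd -> Sl -> Dp
  P3: Cb <- Rl -> Sl -> Dp
The empty set is not sufficient: P2 (Cb <- Rl -> Nd -> Sl -> Dp) has no collider blocking it and no conditioned non-collider, so it is open.
Try {Rl}:
  P1: blocked at fork node Rl ∈ conditioning set.
  P2: blocked at fork node Rl ∈ conditioning set.
  P3: blocked at fork node Rl ∈ conditioning set.
{Rl} contains no descendant of Cb and blocks every backdoor path.
{Rl} is the unique smallest valid adjustment set.

{Rl}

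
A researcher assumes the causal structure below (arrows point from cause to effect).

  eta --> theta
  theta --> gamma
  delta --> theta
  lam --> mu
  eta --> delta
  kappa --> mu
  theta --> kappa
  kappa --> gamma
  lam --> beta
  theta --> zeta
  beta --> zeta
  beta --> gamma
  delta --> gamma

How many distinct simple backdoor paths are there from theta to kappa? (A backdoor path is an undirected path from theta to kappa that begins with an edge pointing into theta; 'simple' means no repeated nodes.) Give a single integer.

4

A backdoor path from theta to kappa is any simple undirected path whose first edge points into theta (i.e. leaves theta via a parent).
Parents of theta: {delta, eta}.
Enumerating:
  P1: theta <- eta -> delta -> gamma <- kappa
  P2: theta <- eta -> delta -> gamma <- beta <- lam -> mu <- kappa
  P3: theta <- delta -> gamma <- kappa
  P4: theta <- delta -> gamma <- beta <- lam -> mu <- kappa
That exhausts the simple backdoor paths. Count: 4.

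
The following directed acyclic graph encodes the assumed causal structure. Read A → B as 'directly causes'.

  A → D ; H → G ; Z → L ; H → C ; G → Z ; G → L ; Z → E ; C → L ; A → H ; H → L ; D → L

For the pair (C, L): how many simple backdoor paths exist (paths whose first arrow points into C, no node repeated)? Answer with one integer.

4

A backdoor path from C to L is any simple undirected path whose first edge points into C (i.e. leaves C via a parent).
Parents of C: {H}.
Enumerating:
  P1: C <- H <- A -> D -> L
  P2: C <- H -> G -> Z -> L
  P3: C <- H -> G -> L
  P4: C <- H -> L
That exhausts the simple backdoor paths. Count: 4.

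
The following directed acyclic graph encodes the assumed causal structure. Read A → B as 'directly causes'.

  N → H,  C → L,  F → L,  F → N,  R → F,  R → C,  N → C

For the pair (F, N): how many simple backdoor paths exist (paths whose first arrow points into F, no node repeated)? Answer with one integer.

1

A backdoor path from F to N is any simple undirected path whose first edge points into F (i.e. leaves F via a parent).
Parents of F: {R}.
Enumerating:
  P1: F <- R -> C <- N
That exhausts the simple backdoor paths. Count: 1.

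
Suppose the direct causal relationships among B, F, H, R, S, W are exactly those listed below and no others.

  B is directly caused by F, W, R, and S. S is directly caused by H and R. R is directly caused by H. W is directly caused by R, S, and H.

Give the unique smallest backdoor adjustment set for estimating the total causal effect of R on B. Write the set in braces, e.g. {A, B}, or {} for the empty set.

Variables eligible for adjustment (non-descendants of R, excluding R and B): {F, H}.
Backdoor paths from R to B:
  P1: R <- H -> S -> W -> B
  P2: R <- H -> S -> B
  P3: R <- H -> W <- S -> B
  P4: R <- H -> W -> B
The empty set is not sufficient: P1 (R <- H -> S -> W -> B) has no collider blocking it and no conditioned non-collider, so it is open.
Try {H}:
  P1: blocked at fork node H ∈ conditioning set.
  P2: blocked at fork node H ∈ conditioning set.
  P3: blocked at fork node H ∈ conditioning set.
  P4: blocked at fork node H ∈ conditioning set.
{H} contains no descendant of R and blocks every backdoor path.
No other singleton works — e.g. {F} leaves P1 open — so {H} is the unique smallest valid adjustment set.

{H}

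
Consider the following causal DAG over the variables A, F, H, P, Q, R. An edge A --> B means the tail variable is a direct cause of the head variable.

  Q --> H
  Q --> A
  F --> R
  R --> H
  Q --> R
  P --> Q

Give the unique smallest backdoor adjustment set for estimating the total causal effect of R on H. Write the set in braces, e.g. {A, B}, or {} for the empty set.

Variables eligible for adjustment (non-descendants of R, excluding R and H): {A, F, P, Q}.
Backdoor paths from R to H:
  P1: R <- Q -> H
The empty set is not sufficient: P1 (R <- Q -> H) has no collider blocking it and no conditioned non-collider, so it is open.
Try {Q}:
  P1: blocked at fork node Q ∈ conditioning set.
{Q} contains no descendant of R and blocks every backdoor path.
No other singleton works — e.g. {P} leaves P1 open — so {Q} is the unique smallest valid adjustment set.

{Q}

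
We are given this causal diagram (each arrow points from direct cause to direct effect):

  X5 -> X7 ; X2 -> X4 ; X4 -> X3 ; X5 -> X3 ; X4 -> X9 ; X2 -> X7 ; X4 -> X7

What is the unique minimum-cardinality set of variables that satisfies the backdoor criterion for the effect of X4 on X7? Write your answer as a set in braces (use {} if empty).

{X2}

Variables eligible for adjustment (non-descendants of X4, excluding X4 and X7): {X2, X5}.
Backdoor paths from X4 to X7:
  P1: X4 <- X2 -> X7
The empty set is not sufficient: P1 (X4 <- X2 -> X7) has no collider blocking it and no conditioned non-collider, so it is open.
Try {X2}:
  P1: blocked at fork node X2 ∈ conditioning set.
{X2} contains no descendant of X4 and blocks every backdoor path.
No other singleton works — e.g. {X5} leaves P1 open — so {X2} is the unique smallest valid adjustment set.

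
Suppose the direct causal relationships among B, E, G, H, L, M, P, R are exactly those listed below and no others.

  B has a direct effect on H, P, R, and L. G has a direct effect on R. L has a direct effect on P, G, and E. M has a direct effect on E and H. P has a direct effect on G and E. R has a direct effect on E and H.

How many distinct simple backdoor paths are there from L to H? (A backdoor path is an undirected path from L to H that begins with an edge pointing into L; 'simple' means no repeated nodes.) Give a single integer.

A backdoor path from L to H is any simple undirected path whose first edge points into L (i.e. leaves L via a parent).
Parents of L: {B}.
Enumerating:
  P1: L <- B -> P -> G -> R -> E <- M -> H
  P2: L <- B -> P -> G -> R -> H
  P3: L <- B -> P -> E <- M -> H
  P4: L <- B -> P -> E <- R -> H
  P5: L <- B -> R <- G <- P -> E <- M -> H
  P6: L <- B -> R -> E <- M -> H
  P7: L <- B -> R -> H
  P8: L <- B -> H
That exhausts the simple backdoor paths. Count: 8.

8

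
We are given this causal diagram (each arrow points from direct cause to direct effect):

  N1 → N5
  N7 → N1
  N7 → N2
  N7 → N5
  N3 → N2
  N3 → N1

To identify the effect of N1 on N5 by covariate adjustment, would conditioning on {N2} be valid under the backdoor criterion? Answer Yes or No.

No

Backdoor paths from N1 to N5 (paths whose first edge points into N1):
  P1: N1 <- N3 -> N2 <- N7 -> N5
  P2: N1 <- N7 -> N5
Condition 1 (no descendant of N1 in the set): holds — descendants of N1 are {N5}; none are in {N2}.
Condition 2 (every backdoor path blocked by {N2}):
  P1: open — collider(s) N2 are conditioned on (or have a conditioned descendant) and no non-collider on the path is in the set.
  P2: open — no interior node is in the conditioning set.
{N2} does not satisfy the backdoor criterion.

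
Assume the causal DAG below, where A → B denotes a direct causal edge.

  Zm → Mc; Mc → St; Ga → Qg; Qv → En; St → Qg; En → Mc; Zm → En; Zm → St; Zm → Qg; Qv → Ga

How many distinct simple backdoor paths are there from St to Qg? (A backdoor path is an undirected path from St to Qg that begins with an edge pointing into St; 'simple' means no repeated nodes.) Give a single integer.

A backdoor path from St to Qg is any simple undirected path whose first edge points into St (i.e. leaves St via a parent).
Parents of St: {Mc, Zm}.
Enumerating:
  P1: St <- Zm -> En <- Qv -> Ga -> Qg
  P2: St <- Zm -> Mc <- En <- Qv -> Ga -> Qg
  P3: St <- Zm -> Qg
  P4: St <- Mc <- Zm -> En <- Qv -> Ga -> Qg
  P5: St <- Mc <- Zm -> Qg
  P6: St <- Mc <- En <- Qv -> Ga -> Qg
  P7: St <- Mc <- En <- Zm -> Qg
That exhausts the simple backdoor paths. Count: 7.

7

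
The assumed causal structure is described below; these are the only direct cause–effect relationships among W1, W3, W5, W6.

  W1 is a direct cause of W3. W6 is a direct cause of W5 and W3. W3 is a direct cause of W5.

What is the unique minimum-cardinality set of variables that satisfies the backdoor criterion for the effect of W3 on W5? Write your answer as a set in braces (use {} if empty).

{W6}

Variables eligible for adjustment (non-descendants of W3, excluding W3 and W5): {W1, W6}.
Backdoor paths from W3 to W5:
  P1: W3 <- W6 -> W5
The empty set is not sufficient: P1 (W3 <- W6 -> W5) has no collider blocking it and no conditioned non-collider, so it is open.
Try {W6}:
  P1: blocked at fork node W6 ∈ conditioning set.
{W6} contains no descendant of W3 and blocks every backdoor path.
No other singleton works — e.g. {W1} leaves P1 open — so {W6} is the unique smallest valid adjustment set.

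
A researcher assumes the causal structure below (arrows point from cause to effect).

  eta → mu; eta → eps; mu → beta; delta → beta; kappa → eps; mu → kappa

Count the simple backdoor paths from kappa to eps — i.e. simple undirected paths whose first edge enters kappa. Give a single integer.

A backdoor path from kappa to eps is any simple undirected path whose first edge points into kappa (i.e. leaves kappa via a parent).
Parents of kappa: {mu}.
Enumerating:
  P1: kappa <- mu <- eta -> eps
That exhausts the simple backdoor paths. Count: 1.

1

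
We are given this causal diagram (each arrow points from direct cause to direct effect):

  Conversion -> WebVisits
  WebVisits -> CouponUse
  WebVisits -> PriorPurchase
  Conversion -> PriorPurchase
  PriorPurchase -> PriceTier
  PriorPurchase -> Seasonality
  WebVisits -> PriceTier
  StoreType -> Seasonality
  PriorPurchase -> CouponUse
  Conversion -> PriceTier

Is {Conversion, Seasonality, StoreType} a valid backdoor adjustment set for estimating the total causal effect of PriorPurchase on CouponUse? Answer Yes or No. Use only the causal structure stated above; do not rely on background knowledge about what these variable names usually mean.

No

Backdoor paths from PriorPurchase to CouponUse (paths whose first edge points into PriorPurchase):
  P1: PriorPurchase <- Conversion -> WebVisits -> CouponUse
  P2: PriorPurchase <- Conversion -> PriceTier <- WebVisits -> CouponUse
  P3: PriorPurchase <- WebVisits -> CouponUse
Condition 1 (no descendant of PriorPurchase in the set): FAILS — Seasonality is a descendant of PriorPurchase.
Condition 2 (every backdoor path blocked by {Conversion, Seasonality, StoreType}):
  P1: blocked at fork node Conversion ∈ conditioning set.
  P2: blocked at fork node Conversion ∈ conditioning set.
  P3: open — no interior node is in the conditioning set.
{Conversion, Seasonality, StoreType} does not satisfy the backdoor criterion.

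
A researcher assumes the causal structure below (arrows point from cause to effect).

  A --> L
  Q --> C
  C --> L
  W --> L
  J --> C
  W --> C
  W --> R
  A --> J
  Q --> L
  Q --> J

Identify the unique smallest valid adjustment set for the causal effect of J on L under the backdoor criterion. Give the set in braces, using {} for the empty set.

{A, Q}

Variables eligible for adjustment (non-descendants of J, excluding J and L): {A, Q, R, W}.
Backdoor paths from J to L:
  P1: J <- A -> L
  P2: J <- Q -> C <- W -> L
  P3: J <- Q -> C -> L
  P4: J <- Q -> L
The empty set is not sufficient: P1 (J <- A -> L) has no collider blocking it and no conditioned non-collider, so it is open.
Try {A, Q}:
  P1: blocked at fork node A ∈ conditioning set.
  P2: blocked at fork node Q ∈ conditioning set.
  P3: blocked at fork node Q ∈ conditioning set.
  P4: blocked at fork node Q ∈ conditioning set.
{A, Q} contains no descendant of J and blocks every backdoor path.
Every element of {A, Q} is needed (dropping A leaves P1 open; dropping Q leaves P3 open), so no proper subset is valid.
Among all size-2 subsets of the eligible variables, only {A, Q} blocks every backdoor path, so it is the unique smallest valid adjustment set.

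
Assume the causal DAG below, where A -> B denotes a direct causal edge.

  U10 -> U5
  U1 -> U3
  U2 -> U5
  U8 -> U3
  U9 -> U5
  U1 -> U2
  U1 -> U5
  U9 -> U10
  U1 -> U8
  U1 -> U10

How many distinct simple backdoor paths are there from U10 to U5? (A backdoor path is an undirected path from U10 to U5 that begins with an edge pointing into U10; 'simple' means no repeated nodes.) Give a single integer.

A backdoor path from U10 to U5 is any simple undirected path whose first edge points into U10 (i.e. leaves U10 via a parent).
Parents of U10: {U1, U9}.
Enumerating:
  P1: U10 <- U1 -> U2 -> U5
  P2: U10 <- U1 -> U5
  P3: U10 <- U9 -> U5
That exhausts the simple backdoor paths. Count: 3.

3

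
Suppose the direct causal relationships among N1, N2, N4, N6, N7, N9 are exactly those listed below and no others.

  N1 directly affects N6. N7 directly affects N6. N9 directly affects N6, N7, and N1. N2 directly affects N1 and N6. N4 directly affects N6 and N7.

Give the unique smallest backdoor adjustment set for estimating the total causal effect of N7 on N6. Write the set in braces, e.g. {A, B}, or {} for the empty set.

Variables eligible for adjustment (non-descendants of N7, excluding N7 and N6): {N1, N2, N4, N9}.
Backdoor paths from N7 to N6:
  P1: N7 <- N9 -> N1 <- N2 -> N6
  P2: N7 <- N9 -> N1 -> N6
  P3: N7 <- N9 -> N6
  P4: N7 <- N4 -> N6
The empty set is not sufficient: P2 (N7 <- N9 -> N1 -> N6) has no collider blocking it and no conditioned non-collider, so it is open.
Try {N4, N9}:
  P1: blocked at fork node N9 ∈ conditioning set.
  P2: blocked at fork node N9 ∈ conditioning set.
  P3: blocked at fork node N9 ∈ conditioning set.
  P4: blocked at fork node N4 ∈ conditioning set.
{N4, N9} contains no descendant of N7 and blocks every backdoor path.
Every element of {N4, N9} is needed (dropping N4 leaves P4 open; dropping N9 leaves P2 open), so no proper subset is valid.
Among all size-2 subsets of the eligible variables, only {N4, N9} blocks every backdoor path, so it is the unique smallest valid adjustment set.

{N4, N9}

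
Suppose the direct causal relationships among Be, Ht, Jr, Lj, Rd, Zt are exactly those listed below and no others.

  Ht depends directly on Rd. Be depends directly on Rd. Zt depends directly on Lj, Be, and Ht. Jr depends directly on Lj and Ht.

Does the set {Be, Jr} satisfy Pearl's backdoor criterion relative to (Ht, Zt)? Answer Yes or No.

No

Backdoor paths from Ht to Zt (paths whose first edge points into Ht):
  P1: Ht <- Rd -> Be -> Zt
Condition 1 (no descendant of Ht in the set): FAILS — Jr is a descendant of Ht.
Condition 2 (every backdoor path blocked by {Be, Jr}):
  P1: blocked at chain node Be ∈ conditioning set.
{Be, Jr} does not satisfy the backdoor criterion.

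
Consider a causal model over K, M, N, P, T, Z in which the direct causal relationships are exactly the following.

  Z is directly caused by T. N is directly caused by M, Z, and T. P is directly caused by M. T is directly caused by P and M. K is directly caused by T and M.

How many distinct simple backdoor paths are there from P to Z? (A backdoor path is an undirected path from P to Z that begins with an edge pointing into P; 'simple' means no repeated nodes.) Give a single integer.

A backdoor path from P to Z is any simple undirected path whose first edge points into P (i.e. leaves P via a parent).
Parents of P: {M}.
Enumerating:
  P1: P <- M -> T -> Z
  P2: P <- M -> T -> N <- Z
  P3: P <- M -> K <- T -> Z
  P4: P <- M -> K <- T -> N <- Z
  P5: P <- M -> N <- T -> Z
  P6: P <- M -> N <- Z
That exhausts the simple backdoor paths. Count: 6.

6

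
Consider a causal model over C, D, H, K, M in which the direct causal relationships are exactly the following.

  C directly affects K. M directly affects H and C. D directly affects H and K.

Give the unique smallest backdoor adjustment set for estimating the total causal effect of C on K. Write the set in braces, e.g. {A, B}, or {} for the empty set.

{}

Variables eligible for adjustment (non-descendants of C, excluding C and K): {D, H, M}.
Backdoor paths from C to K:
  P1: C <- M -> H <- D -> K
Each backdoor path contains an unconditioned collider, so every path is already blocked with the empty conditioning set:
  P1: blocked at collider H (neither it nor any descendant is in the conditioning set).
The empty set is therefore the unique smallest valid set.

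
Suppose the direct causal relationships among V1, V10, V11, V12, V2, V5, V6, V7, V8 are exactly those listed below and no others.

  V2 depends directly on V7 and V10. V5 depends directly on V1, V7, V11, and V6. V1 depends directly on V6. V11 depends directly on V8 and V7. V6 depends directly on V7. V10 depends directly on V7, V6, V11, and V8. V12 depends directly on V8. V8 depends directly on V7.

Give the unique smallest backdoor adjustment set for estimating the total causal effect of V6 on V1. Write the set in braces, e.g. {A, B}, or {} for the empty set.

{}

Variables eligible for adjustment (non-descendants of V6, excluding V6 and V1): {V11, V12, V7, V8}.
Backdoor paths from V6 to V1:
  P1: V6 <- V7 -> V8 -> V11 -> V5 <- V1
  P2: V6 <- V7 -> V8 -> V10 <- V11 -> V5 <- V1
  P3: V6 <- V7 -> V11 -> V5 <- V1
  P4: V6 <- V7 -> V10 <- V8 -> V11 -> V5 <- V1
  P5: V6 <- V7 -> V10 <- V11 -> V5 <- V1
  P6: V6 <- V7 -> V2 <- V10 <- V8 -> V11 -> V5 <- V1
  P7: V6 <- V7 -> V2 <- V10 <- V11 -> V5 <- V1
  P8: V6 <- V7 -> V5 <- V1
Each backdoor path contains an unconditioned collider, so every path is already blocked with the empty conditioning set:
  P1: blocked at collider V5 (neither it nor any descendant is in the conditioning set).
  P2: blocked at collider V10 (neither it nor any descendant is in the conditioning set).
  P3: blocked at collider V5 (neither it nor any descendant is in the conditioning set).
  P4: blocked at collider V10 (neither it nor any descendant is in the conditioning set).
  P5: blocked at collider V10 (neither it nor any descendant is in the conditioning set).
  P6: blocked at collider V2 (neither it nor any descendant is in the conditioning set).
  P7: blocked at collider V2 (neither it nor any descendant is in the conditioning set).
  P8: blocked at collider V5 (neither it nor any descendant is in the conditioning set).
The empty set is therefore the unique smallest valid set.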